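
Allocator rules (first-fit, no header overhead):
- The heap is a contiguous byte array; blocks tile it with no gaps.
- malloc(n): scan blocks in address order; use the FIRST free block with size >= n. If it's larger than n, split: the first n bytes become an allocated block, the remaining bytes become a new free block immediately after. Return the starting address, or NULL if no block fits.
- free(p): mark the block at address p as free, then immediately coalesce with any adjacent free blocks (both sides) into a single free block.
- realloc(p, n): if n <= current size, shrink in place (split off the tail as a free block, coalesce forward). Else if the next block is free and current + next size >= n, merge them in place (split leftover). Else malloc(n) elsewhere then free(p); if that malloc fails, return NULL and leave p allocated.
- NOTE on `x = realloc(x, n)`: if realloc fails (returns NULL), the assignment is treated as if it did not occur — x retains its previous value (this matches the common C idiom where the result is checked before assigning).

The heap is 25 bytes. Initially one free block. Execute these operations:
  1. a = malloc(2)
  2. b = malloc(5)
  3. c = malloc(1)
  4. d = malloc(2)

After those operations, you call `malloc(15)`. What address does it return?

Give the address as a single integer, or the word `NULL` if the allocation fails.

Op 1: a = malloc(2) -> a = 0; heap: [0-1 ALLOC][2-24 FREE]
Op 2: b = malloc(5) -> b = 2; heap: [0-1 ALLOC][2-6 ALLOC][7-24 FREE]
Op 3: c = malloc(1) -> c = 7; heap: [0-1 ALLOC][2-6 ALLOC][7-7 ALLOC][8-24 FREE]
Op 4: d = malloc(2) -> d = 8; heap: [0-1 ALLOC][2-6 ALLOC][7-7 ALLOC][8-9 ALLOC][10-24 FREE]
malloc(15): first-fit scan over [0-1 ALLOC][2-6 ALLOC][7-7 ALLOC][8-9 ALLOC][10-24 FREE] -> 10

Answer: 10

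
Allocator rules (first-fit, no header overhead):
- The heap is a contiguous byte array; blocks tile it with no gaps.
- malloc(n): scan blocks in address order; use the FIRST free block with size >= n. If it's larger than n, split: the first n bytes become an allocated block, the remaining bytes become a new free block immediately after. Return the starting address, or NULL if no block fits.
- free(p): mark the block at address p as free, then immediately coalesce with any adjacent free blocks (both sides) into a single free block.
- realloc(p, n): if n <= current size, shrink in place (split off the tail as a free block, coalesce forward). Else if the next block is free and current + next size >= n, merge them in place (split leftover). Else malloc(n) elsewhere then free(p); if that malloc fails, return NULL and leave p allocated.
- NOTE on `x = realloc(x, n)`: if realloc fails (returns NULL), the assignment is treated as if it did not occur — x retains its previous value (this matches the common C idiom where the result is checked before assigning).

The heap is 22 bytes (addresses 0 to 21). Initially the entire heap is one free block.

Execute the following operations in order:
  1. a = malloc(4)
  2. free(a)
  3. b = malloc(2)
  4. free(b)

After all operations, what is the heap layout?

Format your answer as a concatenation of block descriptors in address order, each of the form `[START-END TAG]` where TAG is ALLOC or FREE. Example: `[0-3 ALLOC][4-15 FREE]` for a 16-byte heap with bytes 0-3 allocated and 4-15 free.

Op 1: a = malloc(4) -> a = 0; heap: [0-3 ALLOC][4-21 FREE]
Op 2: free(a) -> (freed a); heap: [0-21 FREE]
Op 3: b = malloc(2) -> b = 0; heap: [0-1 ALLOC][2-21 FREE]
Op 4: free(b) -> (freed b); heap: [0-21 FREE]

Answer: [0-21 FREE]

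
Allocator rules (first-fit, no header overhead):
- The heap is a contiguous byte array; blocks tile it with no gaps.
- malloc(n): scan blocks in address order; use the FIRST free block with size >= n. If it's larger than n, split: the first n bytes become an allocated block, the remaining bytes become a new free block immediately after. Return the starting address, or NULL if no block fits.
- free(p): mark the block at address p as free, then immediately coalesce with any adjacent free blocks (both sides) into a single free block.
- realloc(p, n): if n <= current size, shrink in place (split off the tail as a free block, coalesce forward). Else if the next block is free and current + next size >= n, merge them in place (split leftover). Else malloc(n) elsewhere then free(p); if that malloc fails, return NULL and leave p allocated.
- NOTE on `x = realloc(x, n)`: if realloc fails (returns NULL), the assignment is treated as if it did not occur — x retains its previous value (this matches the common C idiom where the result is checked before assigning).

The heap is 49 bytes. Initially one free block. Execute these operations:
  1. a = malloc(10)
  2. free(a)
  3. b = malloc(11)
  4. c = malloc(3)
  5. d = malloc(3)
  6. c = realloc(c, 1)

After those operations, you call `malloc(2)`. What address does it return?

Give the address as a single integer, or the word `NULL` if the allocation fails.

Op 1: a = malloc(10) -> a = 0; heap: [0-9 ALLOC][10-48 FREE]
Op 2: free(a) -> (freed a); heap: [0-48 FREE]
Op 3: b = malloc(11) -> b = 0; heap: [0-10 ALLOC][11-48 FREE]
Op 4: c = malloc(3) -> c = 11; heap: [0-10 ALLOC][11-13 ALLOC][14-48 FREE]
Op 5: d = malloc(3) -> d = 14; heap: [0-10 ALLOC][11-13 ALLOC][14-16 ALLOC][17-48 FREE]
Op 6: c = realloc(c, 1) -> c = 11; heap: [0-10 ALLOC][11-11 ALLOC][12-13 FREE][14-16 ALLOC][17-48 FREE]
malloc(2): first-fit scan over [0-10 ALLOC][11-11 ALLOC][12-13 FREE][14-16 ALLOC][17-48 FREE] -> 12

Answer: 12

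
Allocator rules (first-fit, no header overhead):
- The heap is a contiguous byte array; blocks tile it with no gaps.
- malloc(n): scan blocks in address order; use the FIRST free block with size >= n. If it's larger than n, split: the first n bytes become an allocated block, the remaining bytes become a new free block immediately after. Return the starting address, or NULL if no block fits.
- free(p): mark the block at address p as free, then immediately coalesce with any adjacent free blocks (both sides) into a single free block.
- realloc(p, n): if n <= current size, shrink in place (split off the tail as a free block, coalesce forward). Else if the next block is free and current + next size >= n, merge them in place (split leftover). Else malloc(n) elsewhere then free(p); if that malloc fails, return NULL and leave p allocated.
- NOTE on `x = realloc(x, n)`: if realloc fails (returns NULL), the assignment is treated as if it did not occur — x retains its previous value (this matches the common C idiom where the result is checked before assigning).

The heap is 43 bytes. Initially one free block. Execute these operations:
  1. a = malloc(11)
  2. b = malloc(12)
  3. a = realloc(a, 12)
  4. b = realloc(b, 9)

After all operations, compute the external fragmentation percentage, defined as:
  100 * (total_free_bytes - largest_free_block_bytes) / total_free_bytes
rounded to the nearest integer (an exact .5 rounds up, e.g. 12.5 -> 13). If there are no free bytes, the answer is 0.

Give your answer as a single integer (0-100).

Answer: 50

Derivation:
Op 1: a = malloc(11) -> a = 0; heap: [0-10 ALLOC][11-42 FREE]
Op 2: b = malloc(12) -> b = 11; heap: [0-10 ALLOC][11-22 ALLOC][23-42 FREE]
Op 3: a = realloc(a, 12) -> a = 23; heap: [0-10 FREE][11-22 ALLOC][23-34 ALLOC][35-42 FREE]
Op 4: b = realloc(b, 9) -> b = 11; heap: [0-10 FREE][11-19 ALLOC][20-22 FREE][23-34 ALLOC][35-42 FREE]
Free blocks: [11 3 8] total_free=22 largest=11 -> 100*(22-11)/22 = 1100/22 = 50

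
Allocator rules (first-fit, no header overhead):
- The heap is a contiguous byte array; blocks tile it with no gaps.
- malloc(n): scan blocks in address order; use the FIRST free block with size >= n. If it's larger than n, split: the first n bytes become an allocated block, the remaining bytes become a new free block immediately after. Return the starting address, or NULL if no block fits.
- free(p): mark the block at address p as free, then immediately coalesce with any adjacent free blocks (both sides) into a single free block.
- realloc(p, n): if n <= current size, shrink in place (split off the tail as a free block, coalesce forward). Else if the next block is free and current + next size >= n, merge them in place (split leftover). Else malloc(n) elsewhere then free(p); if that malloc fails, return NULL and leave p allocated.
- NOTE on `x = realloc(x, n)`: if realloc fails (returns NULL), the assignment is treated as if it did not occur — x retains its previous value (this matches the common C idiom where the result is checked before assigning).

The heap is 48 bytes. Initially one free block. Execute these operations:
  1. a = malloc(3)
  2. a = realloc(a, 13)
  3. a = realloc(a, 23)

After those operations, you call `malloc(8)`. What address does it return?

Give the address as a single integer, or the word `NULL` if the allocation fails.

Answer: 23

Derivation:
Op 1: a = malloc(3) -> a = 0; heap: [0-2 ALLOC][3-47 FREE]
Op 2: a = realloc(a, 13) -> a = 0; heap: [0-12 ALLOC][13-47 FREE]
Op 3: a = realloc(a, 23) -> a = 0; heap: [0-22 ALLOC][23-47 FREE]
malloc(8): first-fit scan over [0-22 ALLOC][23-47 FREE] -> 23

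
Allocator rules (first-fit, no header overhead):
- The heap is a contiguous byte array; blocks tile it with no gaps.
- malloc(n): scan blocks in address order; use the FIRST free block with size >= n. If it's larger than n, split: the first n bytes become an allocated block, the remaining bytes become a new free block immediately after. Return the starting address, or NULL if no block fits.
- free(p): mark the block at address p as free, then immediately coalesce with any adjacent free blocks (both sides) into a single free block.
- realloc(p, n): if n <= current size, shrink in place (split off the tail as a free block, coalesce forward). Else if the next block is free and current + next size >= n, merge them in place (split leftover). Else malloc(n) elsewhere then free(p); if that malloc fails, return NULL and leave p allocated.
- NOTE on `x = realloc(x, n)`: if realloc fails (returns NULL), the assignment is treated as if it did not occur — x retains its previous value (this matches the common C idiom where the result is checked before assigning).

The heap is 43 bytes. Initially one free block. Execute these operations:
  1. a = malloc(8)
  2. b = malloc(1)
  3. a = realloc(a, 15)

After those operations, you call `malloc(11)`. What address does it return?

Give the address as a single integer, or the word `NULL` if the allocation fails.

Op 1: a = malloc(8) -> a = 0; heap: [0-7 ALLOC][8-42 FREE]
Op 2: b = malloc(1) -> b = 8; heap: [0-7 ALLOC][8-8 ALLOC][9-42 FREE]
Op 3: a = realloc(a, 15) -> a = 9; heap: [0-7 FREE][8-8 ALLOC][9-23 ALLOC][24-42 FREE]
malloc(11): first-fit scan over [0-7 FREE][8-8 ALLOC][9-23 ALLOC][24-42 FREE] -> 24

Answer: 24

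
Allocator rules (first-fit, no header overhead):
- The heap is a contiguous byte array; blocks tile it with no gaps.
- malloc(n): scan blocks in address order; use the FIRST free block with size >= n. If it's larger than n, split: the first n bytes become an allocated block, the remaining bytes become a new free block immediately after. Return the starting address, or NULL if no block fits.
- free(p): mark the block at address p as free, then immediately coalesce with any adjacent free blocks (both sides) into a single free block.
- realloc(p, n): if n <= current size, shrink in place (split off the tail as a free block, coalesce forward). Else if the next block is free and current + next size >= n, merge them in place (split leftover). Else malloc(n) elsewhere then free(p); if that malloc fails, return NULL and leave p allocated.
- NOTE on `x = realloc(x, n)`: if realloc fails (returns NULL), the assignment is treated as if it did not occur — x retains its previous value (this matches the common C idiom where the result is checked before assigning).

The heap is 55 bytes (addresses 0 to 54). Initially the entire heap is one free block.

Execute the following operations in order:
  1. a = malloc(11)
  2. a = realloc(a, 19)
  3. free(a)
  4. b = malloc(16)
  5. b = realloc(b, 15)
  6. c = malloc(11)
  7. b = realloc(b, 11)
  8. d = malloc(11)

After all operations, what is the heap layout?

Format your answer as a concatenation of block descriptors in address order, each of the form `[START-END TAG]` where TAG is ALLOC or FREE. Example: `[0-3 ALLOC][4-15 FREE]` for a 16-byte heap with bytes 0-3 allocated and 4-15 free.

Op 1: a = malloc(11) -> a = 0; heap: [0-10 ALLOC][11-54 FREE]
Op 2: a = realloc(a, 19) -> a = 0; heap: [0-18 ALLOC][19-54 FREE]
Op 3: free(a) -> (freed a); heap: [0-54 FREE]
Op 4: b = malloc(16) -> b = 0; heap: [0-15 ALLOC][16-54 FREE]
Op 5: b = realloc(b, 15) -> b = 0; heap: [0-14 ALLOC][15-54 FREE]
Op 6: c = malloc(11) -> c = 15; heap: [0-14 ALLOC][15-25 ALLOC][26-54 FREE]
Op 7: b = realloc(b, 11) -> b = 0; heap: [0-10 ALLOC][11-14 FREE][15-25 ALLOC][26-54 FREE]
Op 8: d = malloc(11) -> d = 26; heap: [0-10 ALLOC][11-14 FREE][15-25 ALLOC][26-36 ALLOC][37-54 FREE]

Answer: [0-10 ALLOC][11-14 FREE][15-25 ALLOC][26-36 ALLOC][37-54 FREE]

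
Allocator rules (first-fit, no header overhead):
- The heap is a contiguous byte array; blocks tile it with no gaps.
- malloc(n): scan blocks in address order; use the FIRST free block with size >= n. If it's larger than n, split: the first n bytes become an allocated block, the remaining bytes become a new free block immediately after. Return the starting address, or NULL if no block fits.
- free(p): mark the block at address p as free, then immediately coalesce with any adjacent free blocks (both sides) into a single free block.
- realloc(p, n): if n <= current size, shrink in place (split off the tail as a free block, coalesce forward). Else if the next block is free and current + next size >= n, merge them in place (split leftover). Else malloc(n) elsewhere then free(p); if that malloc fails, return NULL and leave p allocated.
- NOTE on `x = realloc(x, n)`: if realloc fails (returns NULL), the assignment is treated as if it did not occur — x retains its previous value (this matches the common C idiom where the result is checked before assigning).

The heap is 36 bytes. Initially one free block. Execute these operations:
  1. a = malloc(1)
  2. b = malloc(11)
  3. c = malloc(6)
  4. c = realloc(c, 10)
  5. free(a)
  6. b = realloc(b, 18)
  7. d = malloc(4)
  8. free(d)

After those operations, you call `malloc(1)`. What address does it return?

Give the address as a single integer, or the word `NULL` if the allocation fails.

Answer: 0

Derivation:
Op 1: a = malloc(1) -> a = 0; heap: [0-0 ALLOC][1-35 FREE]
Op 2: b = malloc(11) -> b = 1; heap: [0-0 ALLOC][1-11 ALLOC][12-35 FREE]
Op 3: c = malloc(6) -> c = 12; heap: [0-0 ALLOC][1-11 ALLOC][12-17 ALLOC][18-35 FREE]
Op 4: c = realloc(c, 10) -> c = 12; heap: [0-0 ALLOC][1-11 ALLOC][12-21 ALLOC][22-35 FREE]
Op 5: free(a) -> (freed a); heap: [0-0 FREE][1-11 ALLOC][12-21 ALLOC][22-35 FREE]
Op 6: b = realloc(b, 18) -> NULL (b unchanged); heap: [0-0 FREE][1-11 ALLOC][12-21 ALLOC][22-35 FREE]
Op 7: d = malloc(4) -> d = 22; heap: [0-0 FREE][1-11 ALLOC][12-21 ALLOC][22-25 ALLOC][26-35 FREE]
Op 8: free(d) -> (freed d); heap: [0-0 FREE][1-11 ALLOC][12-21 ALLOC][22-35 FREE]
malloc(1): first-fit scan over [0-0 FREE][1-11 ALLOC][12-21 ALLOC][22-35 FREE] -> 0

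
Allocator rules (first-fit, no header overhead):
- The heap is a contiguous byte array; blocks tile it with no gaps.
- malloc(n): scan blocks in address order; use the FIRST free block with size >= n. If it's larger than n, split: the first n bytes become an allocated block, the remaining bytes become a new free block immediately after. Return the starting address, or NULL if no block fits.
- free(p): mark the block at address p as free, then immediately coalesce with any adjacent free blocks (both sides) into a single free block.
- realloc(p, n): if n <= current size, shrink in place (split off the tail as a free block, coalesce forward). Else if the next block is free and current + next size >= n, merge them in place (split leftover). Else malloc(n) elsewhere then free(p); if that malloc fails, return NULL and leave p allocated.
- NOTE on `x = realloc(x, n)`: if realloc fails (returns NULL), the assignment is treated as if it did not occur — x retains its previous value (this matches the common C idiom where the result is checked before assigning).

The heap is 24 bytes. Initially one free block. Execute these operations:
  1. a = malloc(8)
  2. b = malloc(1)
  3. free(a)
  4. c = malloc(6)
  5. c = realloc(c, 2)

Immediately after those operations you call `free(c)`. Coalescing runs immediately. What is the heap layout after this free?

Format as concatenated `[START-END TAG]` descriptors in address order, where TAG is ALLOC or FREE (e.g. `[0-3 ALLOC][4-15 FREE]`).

Op 1: a = malloc(8) -> a = 0; heap: [0-7 ALLOC][8-23 FREE]
Op 2: b = malloc(1) -> b = 8; heap: [0-7 ALLOC][8-8 ALLOC][9-23 FREE]
Op 3: free(a) -> (freed a); heap: [0-7 FREE][8-8 ALLOC][9-23 FREE]
Op 4: c = malloc(6) -> c = 0; heap: [0-5 ALLOC][6-7 FREE][8-8 ALLOC][9-23 FREE]
Op 5: c = realloc(c, 2) -> c = 0; heap: [0-1 ALLOC][2-7 FREE][8-8 ALLOC][9-23 FREE]
free(c): c = 0 -> block [0-1 ALLOC]; mark free, coalesce with adjacent free neighbors -> [0-7 FREE][8-8 ALLOC][9-23 FREE]

Answer: [0-7 FREE][8-8 ALLOC][9-23 FREE]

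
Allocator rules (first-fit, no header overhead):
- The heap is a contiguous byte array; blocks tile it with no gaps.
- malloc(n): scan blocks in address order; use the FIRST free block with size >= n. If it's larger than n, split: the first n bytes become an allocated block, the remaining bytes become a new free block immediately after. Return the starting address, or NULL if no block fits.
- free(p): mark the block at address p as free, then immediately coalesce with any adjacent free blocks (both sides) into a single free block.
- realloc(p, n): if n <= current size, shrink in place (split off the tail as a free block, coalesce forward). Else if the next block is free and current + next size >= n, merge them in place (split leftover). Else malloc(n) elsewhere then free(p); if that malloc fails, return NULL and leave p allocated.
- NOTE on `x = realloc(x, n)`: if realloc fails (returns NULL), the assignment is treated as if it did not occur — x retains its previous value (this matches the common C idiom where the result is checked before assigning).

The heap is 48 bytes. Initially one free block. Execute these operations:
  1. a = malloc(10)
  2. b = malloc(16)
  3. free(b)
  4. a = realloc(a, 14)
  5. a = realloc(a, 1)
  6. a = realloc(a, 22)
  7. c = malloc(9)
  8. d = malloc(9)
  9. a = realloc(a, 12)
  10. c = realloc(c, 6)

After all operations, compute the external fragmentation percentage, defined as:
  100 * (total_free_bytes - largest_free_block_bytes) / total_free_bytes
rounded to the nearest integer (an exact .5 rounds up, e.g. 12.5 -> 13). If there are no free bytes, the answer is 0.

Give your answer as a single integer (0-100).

Answer: 52

Derivation:
Op 1: a = malloc(10) -> a = 0; heap: [0-9 ALLOC][10-47 FREE]
Op 2: b = malloc(16) -> b = 10; heap: [0-9 ALLOC][10-25 ALLOC][26-47 FREE]
Op 3: free(b) -> (freed b); heap: [0-9 ALLOC][10-47 FREE]
Op 4: a = realloc(a, 14) -> a = 0; heap: [0-13 ALLOC][14-47 FREE]
Op 5: a = realloc(a, 1) -> a = 0; heap: [0-0 ALLOC][1-47 FREE]
Op 6: a = realloc(a, 22) -> a = 0; heap: [0-21 ALLOC][22-47 FREE]
Op 7: c = malloc(9) -> c = 22; heap: [0-21 ALLOC][22-30 ALLOC][31-47 FREE]
Op 8: d = malloc(9) -> d = 31; heap: [0-21 ALLOC][22-30 ALLOC][31-39 ALLOC][40-47 FREE]
Op 9: a = realloc(a, 12) -> a = 0; heap: [0-11 ALLOC][12-21 FREE][22-30 ALLOC][31-39 ALLOC][40-47 FREE]
Op 10: c = realloc(c, 6) -> c = 22; heap: [0-11 ALLOC][12-21 FREE][22-27 ALLOC][28-30 FREE][31-39 ALLOC][40-47 FREE]
Free blocks: [10 3 8] total_free=21 largest=10 -> 100*(21-10)/21 = 1100/21 ≈ 52.381 -> rounds to 52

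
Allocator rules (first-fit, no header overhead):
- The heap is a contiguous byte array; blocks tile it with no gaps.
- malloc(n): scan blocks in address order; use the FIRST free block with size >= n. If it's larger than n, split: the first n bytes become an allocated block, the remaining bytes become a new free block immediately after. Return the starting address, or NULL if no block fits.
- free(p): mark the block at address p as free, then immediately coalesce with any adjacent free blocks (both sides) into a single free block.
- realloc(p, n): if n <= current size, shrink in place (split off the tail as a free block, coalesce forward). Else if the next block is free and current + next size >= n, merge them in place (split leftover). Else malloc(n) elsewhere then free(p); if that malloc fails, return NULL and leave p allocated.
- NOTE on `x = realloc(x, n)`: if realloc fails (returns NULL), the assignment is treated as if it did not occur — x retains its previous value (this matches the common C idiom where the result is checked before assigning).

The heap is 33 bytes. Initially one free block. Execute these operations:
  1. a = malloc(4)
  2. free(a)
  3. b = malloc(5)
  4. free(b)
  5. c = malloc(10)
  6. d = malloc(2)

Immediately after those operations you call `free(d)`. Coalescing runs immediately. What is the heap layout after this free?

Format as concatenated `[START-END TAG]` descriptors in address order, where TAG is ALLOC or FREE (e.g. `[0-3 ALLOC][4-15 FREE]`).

Op 1: a = malloc(4) -> a = 0; heap: [0-3 ALLOC][4-32 FREE]
Op 2: free(a) -> (freed a); heap: [0-32 FREE]
Op 3: b = malloc(5) -> b = 0; heap: [0-4 ALLOC][5-32 FREE]
Op 4: free(b) -> (freed b); heap: [0-32 FREE]
Op 5: c = malloc(10) -> c = 0; heap: [0-9 ALLOC][10-32 FREE]
Op 6: d = malloc(2) -> d = 10; heap: [0-9 ALLOC][10-11 ALLOC][12-32 FREE]
free(d): d = 10 -> block [10-11 ALLOC]; mark free, coalesce with adjacent free neighbors -> [0-9 ALLOC][10-32 FREE]

Answer: [0-9 ALLOC][10-32 FREE]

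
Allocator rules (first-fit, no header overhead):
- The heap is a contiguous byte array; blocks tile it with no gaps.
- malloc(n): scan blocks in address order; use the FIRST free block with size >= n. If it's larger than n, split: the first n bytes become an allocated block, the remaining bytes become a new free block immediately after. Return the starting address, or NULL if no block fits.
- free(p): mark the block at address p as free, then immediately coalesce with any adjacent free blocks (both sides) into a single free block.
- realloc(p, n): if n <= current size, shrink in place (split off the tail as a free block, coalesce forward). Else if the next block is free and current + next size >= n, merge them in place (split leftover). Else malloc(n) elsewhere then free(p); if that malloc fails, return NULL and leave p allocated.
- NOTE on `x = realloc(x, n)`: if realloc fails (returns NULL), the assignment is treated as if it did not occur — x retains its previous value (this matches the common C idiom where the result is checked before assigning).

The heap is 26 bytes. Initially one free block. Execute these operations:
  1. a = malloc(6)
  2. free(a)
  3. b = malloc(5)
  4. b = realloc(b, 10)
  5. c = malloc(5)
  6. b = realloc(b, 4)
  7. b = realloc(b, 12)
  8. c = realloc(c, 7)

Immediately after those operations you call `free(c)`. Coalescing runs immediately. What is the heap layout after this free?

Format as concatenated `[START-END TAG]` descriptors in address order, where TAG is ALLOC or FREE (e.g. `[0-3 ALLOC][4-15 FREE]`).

Answer: [0-3 ALLOC][4-25 FREE]

Derivation:
Op 1: a = malloc(6) -> a = 0; heap: [0-5 ALLOC][6-25 FREE]
Op 2: free(a) -> (freed a); heap: [0-25 FREE]
Op 3: b = malloc(5) -> b = 0; heap: [0-4 ALLOC][5-25 FREE]
Op 4: b = realloc(b, 10) -> b = 0; heap: [0-9 ALLOC][10-25 FREE]
Op 5: c = malloc(5) -> c = 10; heap: [0-9 ALLOC][10-14 ALLOC][15-25 FREE]
Op 6: b = realloc(b, 4) -> b = 0; heap: [0-3 ALLOC][4-9 FREE][10-14 ALLOC][15-25 FREE]
Op 7: b = realloc(b, 12) -> NULL (b unchanged); heap: [0-3 ALLOC][4-9 FREE][10-14 ALLOC][15-25 FREE]
Op 8: c = realloc(c, 7) -> c = 10; heap: [0-3 ALLOC][4-9 FREE][10-16 ALLOC][17-25 FREE]
free(c): c = 10 -> block [10-16 ALLOC]; mark free, coalesce with adjacent free neighbors -> [0-3 ALLOC][4-25 FREE]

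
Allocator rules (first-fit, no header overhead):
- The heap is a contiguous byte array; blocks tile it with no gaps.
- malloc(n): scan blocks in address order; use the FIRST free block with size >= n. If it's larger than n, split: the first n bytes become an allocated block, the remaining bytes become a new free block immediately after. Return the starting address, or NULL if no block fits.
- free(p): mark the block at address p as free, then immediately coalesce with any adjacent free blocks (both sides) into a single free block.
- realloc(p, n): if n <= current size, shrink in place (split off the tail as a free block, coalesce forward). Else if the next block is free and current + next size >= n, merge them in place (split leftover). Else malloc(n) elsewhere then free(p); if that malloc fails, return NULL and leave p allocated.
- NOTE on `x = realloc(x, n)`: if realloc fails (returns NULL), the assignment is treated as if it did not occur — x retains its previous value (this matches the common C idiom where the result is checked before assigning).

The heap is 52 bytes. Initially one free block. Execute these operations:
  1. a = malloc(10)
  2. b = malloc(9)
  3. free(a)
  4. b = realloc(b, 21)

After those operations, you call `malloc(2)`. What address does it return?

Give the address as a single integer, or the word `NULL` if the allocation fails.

Answer: 0

Derivation:
Op 1: a = malloc(10) -> a = 0; heap: [0-9 ALLOC][10-51 FREE]
Op 2: b = malloc(9) -> b = 10; heap: [0-9 ALLOC][10-18 ALLOC][19-51 FREE]
Op 3: free(a) -> (freed a); heap: [0-9 FREE][10-18 ALLOC][19-51 FREE]
Op 4: b = realloc(b, 21) -> b = 10; heap: [0-9 FREE][10-30 ALLOC][31-51 FREE]
malloc(2): first-fit scan over [0-9 FREE][10-30 ALLOC][31-51 FREE] -> 0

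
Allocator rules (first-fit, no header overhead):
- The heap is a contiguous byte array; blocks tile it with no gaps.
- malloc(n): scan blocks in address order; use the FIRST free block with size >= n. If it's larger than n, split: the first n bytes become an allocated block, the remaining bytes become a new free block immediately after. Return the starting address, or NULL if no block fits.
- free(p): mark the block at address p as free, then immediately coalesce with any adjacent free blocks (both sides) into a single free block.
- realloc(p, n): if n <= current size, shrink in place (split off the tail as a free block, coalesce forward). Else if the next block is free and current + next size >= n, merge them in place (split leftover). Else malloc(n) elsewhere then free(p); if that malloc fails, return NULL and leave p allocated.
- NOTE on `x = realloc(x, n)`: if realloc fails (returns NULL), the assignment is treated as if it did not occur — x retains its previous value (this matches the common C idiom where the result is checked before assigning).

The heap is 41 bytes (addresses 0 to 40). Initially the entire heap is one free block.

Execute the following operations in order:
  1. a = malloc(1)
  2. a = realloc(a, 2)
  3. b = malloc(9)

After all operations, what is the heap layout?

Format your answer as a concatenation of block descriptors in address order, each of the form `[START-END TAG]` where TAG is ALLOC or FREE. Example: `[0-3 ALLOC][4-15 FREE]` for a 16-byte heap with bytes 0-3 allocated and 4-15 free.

Answer: [0-1 ALLOC][2-10 ALLOC][11-40 FREE]

Derivation:
Op 1: a = malloc(1) -> a = 0; heap: [0-0 ALLOC][1-40 FREE]
Op 2: a = realloc(a, 2) -> a = 0; heap: [0-1 ALLOC][2-40 FREE]
Op 3: b = malloc(9) -> b = 2; heap: [0-1 ALLOC][2-10 ALLOC][11-40 FREE]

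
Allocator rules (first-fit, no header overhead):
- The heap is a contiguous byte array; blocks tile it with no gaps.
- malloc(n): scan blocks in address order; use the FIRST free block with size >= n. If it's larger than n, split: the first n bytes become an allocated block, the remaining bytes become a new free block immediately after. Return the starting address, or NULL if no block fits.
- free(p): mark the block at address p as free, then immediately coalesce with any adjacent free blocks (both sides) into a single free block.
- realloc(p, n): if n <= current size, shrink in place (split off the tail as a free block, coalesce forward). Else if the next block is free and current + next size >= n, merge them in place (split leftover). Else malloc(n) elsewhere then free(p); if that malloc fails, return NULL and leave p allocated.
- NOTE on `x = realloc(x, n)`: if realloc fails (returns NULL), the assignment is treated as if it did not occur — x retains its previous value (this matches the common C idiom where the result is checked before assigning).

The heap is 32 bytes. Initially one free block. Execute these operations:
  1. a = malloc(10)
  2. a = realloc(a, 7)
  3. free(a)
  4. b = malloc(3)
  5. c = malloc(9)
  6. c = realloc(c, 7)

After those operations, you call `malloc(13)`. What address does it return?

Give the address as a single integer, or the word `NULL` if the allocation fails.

Answer: 10

Derivation:
Op 1: a = malloc(10) -> a = 0; heap: [0-9 ALLOC][10-31 FREE]
Op 2: a = realloc(a, 7) -> a = 0; heap: [0-6 ALLOC][7-31 FREE]
Op 3: free(a) -> (freed a); heap: [0-31 FREE]
Op 4: b = malloc(3) -> b = 0; heap: [0-2 ALLOC][3-31 FREE]
Op 5: c = malloc(9) -> c = 3; heap: [0-2 ALLOC][3-11 ALLOC][12-31 FREE]
Op 6: c = realloc(c, 7) -> c = 3; heap: [0-2 ALLOC][3-9 ALLOC][10-31 FREE]
malloc(13): first-fit scan over [0-2 ALLOC][3-9 ALLOC][10-31 FREE] -> 10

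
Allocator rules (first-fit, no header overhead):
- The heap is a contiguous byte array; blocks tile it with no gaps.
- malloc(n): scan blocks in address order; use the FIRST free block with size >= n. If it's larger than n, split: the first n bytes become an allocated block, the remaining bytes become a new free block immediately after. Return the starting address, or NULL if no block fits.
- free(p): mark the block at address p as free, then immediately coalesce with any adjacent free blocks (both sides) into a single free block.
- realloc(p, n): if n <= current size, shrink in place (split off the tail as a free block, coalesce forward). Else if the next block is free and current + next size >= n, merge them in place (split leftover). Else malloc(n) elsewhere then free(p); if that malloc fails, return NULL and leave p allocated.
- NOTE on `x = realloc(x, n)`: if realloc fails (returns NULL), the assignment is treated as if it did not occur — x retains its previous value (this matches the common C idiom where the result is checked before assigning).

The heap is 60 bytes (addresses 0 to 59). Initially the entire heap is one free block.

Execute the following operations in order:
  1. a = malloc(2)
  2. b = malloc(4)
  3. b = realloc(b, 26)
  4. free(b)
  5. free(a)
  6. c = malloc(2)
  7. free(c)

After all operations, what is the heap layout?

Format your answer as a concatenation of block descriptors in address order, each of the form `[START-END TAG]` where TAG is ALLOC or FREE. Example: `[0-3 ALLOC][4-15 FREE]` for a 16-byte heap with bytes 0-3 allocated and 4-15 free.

Answer: [0-59 FREE]

Derivation:
Op 1: a = malloc(2) -> a = 0; heap: [0-1 ALLOC][2-59 FREE]
Op 2: b = malloc(4) -> b = 2; heap: [0-1 ALLOC][2-5 ALLOC][6-59 FREE]
Op 3: b = realloc(b, 26) -> b = 2; heap: [0-1 ALLOC][2-27 ALLOC][28-59 FREE]
Op 4: free(b) -> (freed b); heap: [0-1 ALLOC][2-59 FREE]
Op 5: free(a) -> (freed a); heap: [0-59 FREE]
Op 6: c = malloc(2) -> c = 0; heap: [0-1 ALLOC][2-59 FREE]
Op 7: free(c) -> (freed c); heap: [0-59 FREE]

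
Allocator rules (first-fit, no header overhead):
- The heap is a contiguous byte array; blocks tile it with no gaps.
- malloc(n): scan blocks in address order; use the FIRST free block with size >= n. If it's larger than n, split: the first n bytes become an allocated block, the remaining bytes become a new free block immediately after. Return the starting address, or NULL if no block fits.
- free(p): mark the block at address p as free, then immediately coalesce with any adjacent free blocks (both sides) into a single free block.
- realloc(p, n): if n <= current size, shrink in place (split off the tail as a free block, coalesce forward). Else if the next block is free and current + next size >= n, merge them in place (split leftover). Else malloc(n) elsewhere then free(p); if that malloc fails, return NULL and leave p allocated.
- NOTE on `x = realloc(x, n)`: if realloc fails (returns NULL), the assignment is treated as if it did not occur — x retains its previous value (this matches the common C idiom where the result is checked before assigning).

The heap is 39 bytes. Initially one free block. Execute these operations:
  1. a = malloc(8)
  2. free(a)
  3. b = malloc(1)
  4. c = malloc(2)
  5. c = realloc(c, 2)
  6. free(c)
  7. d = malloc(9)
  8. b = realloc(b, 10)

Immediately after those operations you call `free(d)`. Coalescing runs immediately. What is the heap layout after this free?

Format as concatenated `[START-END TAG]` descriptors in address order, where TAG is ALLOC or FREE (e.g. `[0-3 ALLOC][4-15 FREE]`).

Op 1: a = malloc(8) -> a = 0; heap: [0-7 ALLOC][8-38 FREE]
Op 2: free(a) -> (freed a); heap: [0-38 FREE]
Op 3: b = malloc(1) -> b = 0; heap: [0-0 ALLOC][1-38 FREE]
Op 4: c = malloc(2) -> c = 1; heap: [0-0 ALLOC][1-2 ALLOC][3-38 FREE]
Op 5: c = realloc(c, 2) -> c = 1; heap: [0-0 ALLOC][1-2 ALLOC][3-38 FREE]
Op 6: free(c) -> (freed c); heap: [0-0 ALLOC][1-38 FREE]
Op 7: d = malloc(9) -> d = 1; heap: [0-0 ALLOC][1-9 ALLOC][10-38 FREE]
Op 8: b = realloc(b, 10) -> b = 10; heap: [0-0 FREE][1-9 ALLOC][10-19 ALLOC][20-38 FREE]
free(d): d = 1 -> block [1-9 ALLOC]; mark free, coalesce with adjacent free neighbors -> [0-9 FREE][10-19 ALLOC][20-38 FREE]

Answer: [0-9 FREE][10-19 ALLOC][20-38 FREE]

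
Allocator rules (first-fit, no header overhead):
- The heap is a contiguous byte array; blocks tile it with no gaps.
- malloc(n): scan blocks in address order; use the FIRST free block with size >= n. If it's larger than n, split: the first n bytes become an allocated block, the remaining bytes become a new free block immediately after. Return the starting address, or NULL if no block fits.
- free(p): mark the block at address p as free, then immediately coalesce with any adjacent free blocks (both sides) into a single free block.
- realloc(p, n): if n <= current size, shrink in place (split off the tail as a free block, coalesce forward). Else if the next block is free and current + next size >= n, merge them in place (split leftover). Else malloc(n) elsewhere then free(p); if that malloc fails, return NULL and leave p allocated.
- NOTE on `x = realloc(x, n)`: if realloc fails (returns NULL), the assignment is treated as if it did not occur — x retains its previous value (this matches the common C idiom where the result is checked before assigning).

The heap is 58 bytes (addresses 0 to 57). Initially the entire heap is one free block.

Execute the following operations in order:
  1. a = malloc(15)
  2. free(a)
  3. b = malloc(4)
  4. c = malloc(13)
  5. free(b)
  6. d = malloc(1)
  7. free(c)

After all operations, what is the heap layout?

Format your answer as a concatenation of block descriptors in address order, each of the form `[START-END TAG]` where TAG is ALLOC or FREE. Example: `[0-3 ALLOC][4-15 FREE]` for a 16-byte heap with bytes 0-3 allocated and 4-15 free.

Op 1: a = malloc(15) -> a = 0; heap: [0-14 ALLOC][15-57 FREE]
Op 2: free(a) -> (freed a); heap: [0-57 FREE]
Op 3: b = malloc(4) -> b = 0; heap: [0-3 ALLOC][4-57 FREE]
Op 4: c = malloc(13) -> c = 4; heap: [0-3 ALLOC][4-16 ALLOC][17-57 FREE]
Op 5: free(b) -> (freed b); heap: [0-3 FREE][4-16 ALLOC][17-57 FREE]
Op 6: d = malloc(1) -> d = 0; heap: [0-0 ALLOC][1-3 FREE][4-16 ALLOC][17-57 FREE]
Op 7: free(c) -> (freed c); heap: [0-0 ALLOC][1-57 FREE]

Answer: [0-0 ALLOC][1-57 FREE]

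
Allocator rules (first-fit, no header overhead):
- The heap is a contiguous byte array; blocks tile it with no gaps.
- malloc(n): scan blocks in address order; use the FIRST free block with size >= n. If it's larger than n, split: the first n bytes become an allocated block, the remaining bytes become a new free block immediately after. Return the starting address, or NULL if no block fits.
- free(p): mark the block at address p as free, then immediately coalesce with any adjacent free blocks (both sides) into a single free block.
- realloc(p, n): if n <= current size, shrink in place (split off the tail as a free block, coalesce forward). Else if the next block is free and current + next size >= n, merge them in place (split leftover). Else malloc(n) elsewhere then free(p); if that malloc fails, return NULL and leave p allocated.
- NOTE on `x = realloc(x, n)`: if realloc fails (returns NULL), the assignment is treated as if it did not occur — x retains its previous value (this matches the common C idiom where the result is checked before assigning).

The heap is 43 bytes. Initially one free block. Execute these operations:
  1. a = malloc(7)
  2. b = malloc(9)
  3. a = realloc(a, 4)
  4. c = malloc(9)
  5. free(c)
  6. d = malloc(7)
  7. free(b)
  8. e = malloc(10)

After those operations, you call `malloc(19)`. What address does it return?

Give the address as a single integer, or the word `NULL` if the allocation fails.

Op 1: a = malloc(7) -> a = 0; heap: [0-6 ALLOC][7-42 FREE]
Op 2: b = malloc(9) -> b = 7; heap: [0-6 ALLOC][7-15 ALLOC][16-42 FREE]
Op 3: a = realloc(a, 4) -> a = 0; heap: [0-3 ALLOC][4-6 FREE][7-15 ALLOC][16-42 FREE]
Op 4: c = malloc(9) -> c = 16; heap: [0-3 ALLOC][4-6 FREE][7-15 ALLOC][16-24 ALLOC][25-42 FREE]
Op 5: free(c) -> (freed c); heap: [0-3 ALLOC][4-6 FREE][7-15 ALLOC][16-42 FREE]
Op 6: d = malloc(7) -> d = 16; heap: [0-3 ALLOC][4-6 FREE][7-15 ALLOC][16-22 ALLOC][23-42 FREE]
Op 7: free(b) -> (freed b); heap: [0-3 ALLOC][4-15 FREE][16-22 ALLOC][23-42 FREE]
Op 8: e = malloc(10) -> e = 4; heap: [0-3 ALLOC][4-13 ALLOC][14-15 FREE][16-22 ALLOC][23-42 FREE]
malloc(19): first-fit scan over [0-3 ALLOC][4-13 ALLOC][14-15 FREE][16-22 ALLOC][23-42 FREE] -> 23

Answer: 23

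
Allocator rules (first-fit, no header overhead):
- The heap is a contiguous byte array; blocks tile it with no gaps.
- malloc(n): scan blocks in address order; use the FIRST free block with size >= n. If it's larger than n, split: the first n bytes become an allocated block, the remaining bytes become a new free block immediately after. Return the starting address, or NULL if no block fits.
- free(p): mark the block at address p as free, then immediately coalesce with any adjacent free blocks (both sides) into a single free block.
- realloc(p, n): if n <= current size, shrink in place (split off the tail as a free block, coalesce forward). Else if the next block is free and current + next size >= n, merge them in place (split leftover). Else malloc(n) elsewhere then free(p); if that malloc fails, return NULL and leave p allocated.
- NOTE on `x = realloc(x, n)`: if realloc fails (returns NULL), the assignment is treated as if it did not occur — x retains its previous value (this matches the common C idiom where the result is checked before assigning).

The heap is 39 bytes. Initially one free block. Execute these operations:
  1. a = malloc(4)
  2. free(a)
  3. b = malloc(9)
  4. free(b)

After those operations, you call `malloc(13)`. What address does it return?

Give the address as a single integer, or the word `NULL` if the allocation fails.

Op 1: a = malloc(4) -> a = 0; heap: [0-3 ALLOC][4-38 FREE]
Op 2: free(a) -> (freed a); heap: [0-38 FREE]
Op 3: b = malloc(9) -> b = 0; heap: [0-8 ALLOC][9-38 FREE]
Op 4: free(b) -> (freed b); heap: [0-38 FREE]
malloc(13): first-fit scan over [0-38 FREE] -> 0

Answer: 0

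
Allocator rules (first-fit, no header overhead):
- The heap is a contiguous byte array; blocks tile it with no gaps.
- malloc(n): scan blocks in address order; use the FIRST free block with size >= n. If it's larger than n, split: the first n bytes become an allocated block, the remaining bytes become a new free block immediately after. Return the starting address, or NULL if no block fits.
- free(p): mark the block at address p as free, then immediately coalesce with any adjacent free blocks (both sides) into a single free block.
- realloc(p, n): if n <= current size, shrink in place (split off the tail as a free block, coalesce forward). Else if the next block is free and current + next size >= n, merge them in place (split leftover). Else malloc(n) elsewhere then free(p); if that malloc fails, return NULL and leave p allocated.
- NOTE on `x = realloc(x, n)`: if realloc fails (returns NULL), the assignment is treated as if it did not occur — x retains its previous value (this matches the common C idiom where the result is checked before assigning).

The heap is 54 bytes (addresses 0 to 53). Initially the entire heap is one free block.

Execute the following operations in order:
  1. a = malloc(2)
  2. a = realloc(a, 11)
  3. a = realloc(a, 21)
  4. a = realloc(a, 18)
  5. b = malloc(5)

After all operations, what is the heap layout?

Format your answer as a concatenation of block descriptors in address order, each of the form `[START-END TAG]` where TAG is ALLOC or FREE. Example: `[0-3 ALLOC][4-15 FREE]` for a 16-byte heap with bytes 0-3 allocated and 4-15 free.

Answer: [0-17 ALLOC][18-22 ALLOC][23-53 FREE]

Derivation:
Op 1: a = malloc(2) -> a = 0; heap: [0-1 ALLOC][2-53 FREE]
Op 2: a = realloc(a, 11) -> a = 0; heap: [0-10 ALLOC][11-53 FREE]
Op 3: a = realloc(a, 21) -> a = 0; heap: [0-20 ALLOC][21-53 FREE]
Op 4: a = realloc(a, 18) -> a = 0; heap: [0-17 ALLOC][18-53 FREE]
Op 5: b = malloc(5) -> b = 18; heap: [0-17 ALLOC][18-22 ALLOC][23-53 FREE]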